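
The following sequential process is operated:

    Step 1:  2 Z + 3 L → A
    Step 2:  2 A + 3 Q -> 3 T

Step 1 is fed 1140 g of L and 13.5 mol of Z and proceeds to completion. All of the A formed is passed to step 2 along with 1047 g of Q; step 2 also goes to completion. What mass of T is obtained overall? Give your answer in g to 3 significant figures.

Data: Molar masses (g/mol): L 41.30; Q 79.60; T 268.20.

2720 g

Step 1:
n(L) = 1140 / 41.30 = 27.60 mol
n(Z) = 13.50 mol
n/ν for L = 27.60/3 = 9.200
n/ν for Z = 13.50/2 = 6.750
Smallest n/ν is Z → limiting reagent.
n(A) produced = (1/2) × 13.50 = 6.750 mol
Step 2:
n(A) available = 6.750 mol
n(Q) = 1047 / 79.60 = 13.15 mol
n/ν for A = 6.750/2 = 3.375
n/ν for Q = 13.15/3 = 4.383
Smallest n/ν is A → limiting reagent.
n(T) = (3/2) × 6.750 = 10.13 mol
mass = 10.13 × 268.20 = 2717 g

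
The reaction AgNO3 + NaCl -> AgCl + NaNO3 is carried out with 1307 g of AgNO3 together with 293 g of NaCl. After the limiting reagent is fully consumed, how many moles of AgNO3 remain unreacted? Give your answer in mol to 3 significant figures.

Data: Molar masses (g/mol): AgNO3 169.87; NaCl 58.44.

n(AgNO3) = 1307 / 169.87 = 7.694 mol
n(NaCl) = 293.0 / 58.44 = 5.014 mol
n/ν for AgNO3 = 7.694/1 = 7.694
n/ν for NaCl = 5.014/1 = 5.014
Smallest n/ν is NaCl → limiting reagent.
AgNO3 consumed = (1/1) × 5.014 = 5.014 mol
AgNO3 remaining = 7.694 − 5.014 = 2.680 mol

2.68 mol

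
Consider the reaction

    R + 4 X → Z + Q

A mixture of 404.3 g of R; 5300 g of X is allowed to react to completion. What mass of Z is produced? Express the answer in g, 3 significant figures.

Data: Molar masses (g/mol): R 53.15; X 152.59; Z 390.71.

2970 g

n(R) = 404.3 / 53.15 = 7.607 mol
n(X) = 5300 / 152.59 = 34.73 mol
n/ν for R = 7.607/1 = 7.607
n/ν for X = 34.73/4 = 8.683
Smallest n/ν is R → limiting reagent.
n(Z) = (1/1) × 7.607 = 7.607 mol
mass = 7.607 × 390.71 = 2972 g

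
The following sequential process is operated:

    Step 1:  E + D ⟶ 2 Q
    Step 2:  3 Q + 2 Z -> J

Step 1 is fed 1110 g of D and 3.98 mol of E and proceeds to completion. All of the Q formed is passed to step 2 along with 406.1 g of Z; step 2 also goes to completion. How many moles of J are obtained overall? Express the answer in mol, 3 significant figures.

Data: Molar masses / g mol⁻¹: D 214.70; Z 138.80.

Step 1:
n(D) = 1110 / 214.70 = 5.170 mol
n(E) = 3.980 mol
n/ν → D: 5.170, E: 3.980; E is limiting.
n(Q) produced = (2/1) × 3.980 = 7.960 mol
Step 2:
n(Q) available = 7.960 mol
n(Z) = 406.1 / 138.80 = 2.926 mol
n/ν → Q: 2.653, Z: 1.463; Z is limiting.
n(J) = (1/2) × 2.926 = 1.463 mol

1.46 mol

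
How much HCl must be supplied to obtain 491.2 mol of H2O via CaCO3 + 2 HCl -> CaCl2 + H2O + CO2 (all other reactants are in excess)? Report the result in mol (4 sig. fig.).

982.4 mol

n(H2O) = 491.2 mol
n(HCl) = (2/1) × 491.2 = 982.4 mol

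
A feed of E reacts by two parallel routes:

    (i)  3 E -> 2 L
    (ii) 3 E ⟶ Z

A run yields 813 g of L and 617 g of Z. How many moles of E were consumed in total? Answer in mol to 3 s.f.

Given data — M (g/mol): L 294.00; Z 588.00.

n(L) = 813 / 294.00 = 2.765 mol
n(Z) = 617 / 588.00 = 1.049 mol
n(E) via (i) = (3/2)×2.765 = 4.148 mol
n(E) via (ii) = (3/1)×1.049 = 3.147 mol
total n(E) = 4.148 + 3.147 = 7.295 mol

7.30 mol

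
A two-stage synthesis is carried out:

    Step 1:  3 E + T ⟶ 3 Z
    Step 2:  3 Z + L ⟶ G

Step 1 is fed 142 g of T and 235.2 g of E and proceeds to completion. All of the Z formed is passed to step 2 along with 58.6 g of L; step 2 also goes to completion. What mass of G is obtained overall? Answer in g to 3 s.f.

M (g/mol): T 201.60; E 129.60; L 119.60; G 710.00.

Step 1:
n(T) = 142.0 / 201.60 = 0.7044 mol
n(E) = 235.2 / 129.60 = 1.815 mol
n/ν → T: 0.7044, E: 0.6050; E is limiting.
n(Z) produced = (3/3) × 1.815 = 1.815 mol
Step 2:
n(Z) available = 1.815 mol
n(L) = 58.60 / 119.60 = 0.4900 mol
n/ν → Z: 0.6050, L: 0.4900; L is limiting.
n(G) = (1/1) × 0.4900 = 0.4900 mol
mass = 0.4900 × 710.00 = 347.9 g

348 g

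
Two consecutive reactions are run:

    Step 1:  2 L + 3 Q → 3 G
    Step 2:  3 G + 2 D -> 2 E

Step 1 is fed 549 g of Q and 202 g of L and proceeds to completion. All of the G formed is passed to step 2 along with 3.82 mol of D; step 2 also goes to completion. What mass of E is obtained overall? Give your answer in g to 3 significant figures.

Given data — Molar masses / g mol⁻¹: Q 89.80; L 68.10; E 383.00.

1140 g

Step 1:
n(Q) = 549.0 / 89.80 = 6.114 mol
n(L) = 202.0 / 68.10 = 2.966 mol
n/ν → Q: 2.038, L: 1.483; L is limiting.
n(G) produced = (3/2) × 2.966 = 4.449 mol
Step 2:
n(G) available = 4.449 mol
n(D) = 3.820 mol
n/ν → G: 1.483, D: 1.910; G is limiting.
n(E) = (2/3) × 4.449 = 2.966 mol
mass = 2.966 × 383.00 = 1136 g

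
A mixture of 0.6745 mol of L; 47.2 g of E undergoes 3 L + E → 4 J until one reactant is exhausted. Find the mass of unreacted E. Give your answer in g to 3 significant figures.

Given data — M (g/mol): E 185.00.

5.61 g

n(L) = 0.6745 mol
n(E) = 47.20 / 185.00 = 0.2551 mol
n/ν for L = 0.6745/3 = 0.2248
n/ν for E = 0.2551/1 = 0.2551
Smallest n/ν is L → limiting reagent.
E consumed = (1/3) × 0.6745 = 0.2248 mol
E remaining = 0.2551 − 0.2248 = 0.03030 mol
mass = 0.03030 × 185.00 = 5.606 g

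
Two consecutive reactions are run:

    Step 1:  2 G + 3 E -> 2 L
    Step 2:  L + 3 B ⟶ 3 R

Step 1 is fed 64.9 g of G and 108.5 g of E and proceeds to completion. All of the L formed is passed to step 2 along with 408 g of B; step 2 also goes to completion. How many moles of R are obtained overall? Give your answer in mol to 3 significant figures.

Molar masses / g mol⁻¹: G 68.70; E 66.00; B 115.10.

Step 1:
n(G) = 64.90 / 68.70 = 0.9447 mol
n(E) = 108.5 / 66.00 = 1.644 mol
n/ν for G = 0.9447/2 = 0.4724
n/ν for E = 1.644/3 = 0.5480
Smallest n/ν is G → limiting reagent.
n(L) produced = (2/2) × 0.9447 = 0.9447 mol
Step 2:
n(L) available = 0.9447 mol
n(B) = 408.0 / 115.10 = 3.545 mol
n/ν for L = 0.9447/1 = 0.9447
n/ν for B = 3.545/3 = 1.182
Smallest n/ν is L → limiting reagent.
n(R) = (3/1) × 0.9447 = 2.834 mol

2.83 mol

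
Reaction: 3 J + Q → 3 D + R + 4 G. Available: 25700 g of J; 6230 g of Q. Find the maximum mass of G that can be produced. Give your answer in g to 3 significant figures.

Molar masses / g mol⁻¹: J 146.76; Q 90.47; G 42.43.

n(J) = 25700 / 146.76 = 175.1 mol
n(Q) = 6230 / 90.47 = 68.86 mol
n/ν → J: 58.37, Q: 68.86; J is limiting.
n(G) = (4/3) × 175.1 = 233.5 mol
mass = 233.5 × 42.43 = 9907 g

9910 g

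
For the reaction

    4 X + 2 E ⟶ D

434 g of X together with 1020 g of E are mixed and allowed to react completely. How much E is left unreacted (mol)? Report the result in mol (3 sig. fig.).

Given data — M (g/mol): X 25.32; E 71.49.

5.70 mol

n(X) = 434.0 / 25.32 = 17.14 mol
n(E) = 1020 / 71.49 = 14.27 mol
n/ν for X = 17.14/4 = 4.285
n/ν for E = 14.27/2 = 7.135
Smallest n/ν is X → limiting reagent.
E consumed = (2/4) × 17.14 = 8.570 mol
E remaining = 14.27 − 8.570 = 5.700 mol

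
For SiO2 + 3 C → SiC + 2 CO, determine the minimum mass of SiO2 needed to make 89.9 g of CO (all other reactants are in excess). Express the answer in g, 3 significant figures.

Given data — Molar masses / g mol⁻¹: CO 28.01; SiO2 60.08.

96.4 g

n(CO) = 89.9 / 28.01 = 3.210 mol
n(SiO2) = (1/2) × 3.210 = 1.605 mol
mass = 1.605 × 60.08 = 96.43 g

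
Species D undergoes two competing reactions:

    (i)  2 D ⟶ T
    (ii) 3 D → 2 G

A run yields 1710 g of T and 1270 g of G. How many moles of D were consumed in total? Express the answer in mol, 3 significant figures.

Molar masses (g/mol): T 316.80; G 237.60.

18.8 mol

n(T) = 1710 / 316.80 = 5.398 mol
n(G) = 1270 / 237.60 = 5.345 mol
n(D) via (i) = (2/1)×5.398 = 10.80 mol
n(D) via (ii) = (3/2)×5.345 = 8.018 mol
total n(D) = 10.80 + 8.018 = 18.82 mol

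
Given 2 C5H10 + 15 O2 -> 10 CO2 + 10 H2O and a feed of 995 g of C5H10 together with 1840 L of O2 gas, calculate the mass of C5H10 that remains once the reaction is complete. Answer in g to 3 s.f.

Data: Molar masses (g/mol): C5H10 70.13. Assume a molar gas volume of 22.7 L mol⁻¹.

n(C5H10) = 995.0 / 70.13 = 14.19 mol
n(O2) = 1840 / 22.7 = 81.06 mol
n/ν for C5H10 = 14.19/2 = 7.095
n/ν for O2 = 81.06/15 = 5.404
Smallest n/ν is O2 → limiting reagent.
C5H10 consumed = (2/15) × 81.06 = 10.81 mol
C5H10 remaining = 14.19 − 10.81 = 3.380 mol
mass = 3.380 × 70.13 = 237.0 g

237 g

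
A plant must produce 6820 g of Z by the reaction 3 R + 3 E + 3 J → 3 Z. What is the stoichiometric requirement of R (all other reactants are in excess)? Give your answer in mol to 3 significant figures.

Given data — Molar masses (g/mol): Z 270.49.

n(Z) = 6820 / 270.49 = 25.21 mol
n(R) = (3/3) × 25.21 = 25.21 mol

25.2 mol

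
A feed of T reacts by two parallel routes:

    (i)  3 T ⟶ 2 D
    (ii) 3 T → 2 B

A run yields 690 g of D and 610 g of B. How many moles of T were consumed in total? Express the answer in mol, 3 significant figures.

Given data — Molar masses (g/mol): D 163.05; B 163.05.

n(D) = 690 / 163.05 = 4.232 mol
n(B) = 610 / 163.05 = 3.741 mol
n(T) via (i) = (3/2)×4.232 = 6.348 mol
n(T) via (ii) = (3/2)×3.741 = 5.612 mol
total n(T) = 6.348 + 5.612 = 11.96 mol

12.0 mol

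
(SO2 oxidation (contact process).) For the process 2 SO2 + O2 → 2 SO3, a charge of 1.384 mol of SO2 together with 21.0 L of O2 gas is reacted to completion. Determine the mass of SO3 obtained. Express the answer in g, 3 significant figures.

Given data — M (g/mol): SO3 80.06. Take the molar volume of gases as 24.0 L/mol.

111 g

n(SO2) = 1.384 mol
n(O2) = 21.00 / 24.0 = 0.8750 mol
n/ν → SO2: 0.6920, O2: 0.8750; SO2 is limiting.
n(SO3) = (2/2) × 1.384 = 1.384 mol
mass = 1.384 × 80.06 = 110.8 g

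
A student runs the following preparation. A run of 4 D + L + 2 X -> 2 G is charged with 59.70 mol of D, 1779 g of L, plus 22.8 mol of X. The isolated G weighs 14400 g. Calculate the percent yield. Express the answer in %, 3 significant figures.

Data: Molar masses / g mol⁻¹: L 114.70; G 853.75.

74.0 %

n(D) = 59.70 mol
n(L) = 1779 / 114.70 = 15.51 mol
n(X) = 22.80 mol
n/ν → D: 14.93, L: 15.51, X: 11.40; X is limiting.
theoretical n(G) = (2/2) × 22.80 = 22.80 mol → 19470 g
% yield = 14400 / 19470 × 100 = 73.96 %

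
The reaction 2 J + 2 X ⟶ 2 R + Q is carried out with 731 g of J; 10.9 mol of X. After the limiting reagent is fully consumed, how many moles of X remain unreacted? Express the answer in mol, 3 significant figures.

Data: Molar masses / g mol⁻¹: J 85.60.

2.36 mol

n(J) = 731.0 / 85.60 = 8.540 mol
n(X) = 10.90 mol
n/ν for J = 8.540/2 = 4.270
n/ν for X = 10.90/2 = 5.450
Smallest n/ν is J → limiting reagent.
X consumed = (2/2) × 8.540 = 8.540 mol
X remaining = 10.90 − 8.540 = 2.360 mol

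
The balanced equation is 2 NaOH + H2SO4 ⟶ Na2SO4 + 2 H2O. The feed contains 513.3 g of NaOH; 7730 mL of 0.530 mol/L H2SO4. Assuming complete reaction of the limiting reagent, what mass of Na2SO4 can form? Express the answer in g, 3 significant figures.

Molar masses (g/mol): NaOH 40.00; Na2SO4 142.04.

n(NaOH) = 513.3 / 40.00 = 12.83 mol
n(H2SO4) = 0.530 × 7730/1000 = 4.097 mol
n/ν for NaOH = 12.83/2 = 6.415
n/ν for H2SO4 = 4.097/1 = 4.097
Smallest n/ν is H2SO4 → limiting reagent.
n(Na2SO4) = (1/1) × 4.097 = 4.097 mol
mass = 4.097 × 142.04 = 581.9 g

582 g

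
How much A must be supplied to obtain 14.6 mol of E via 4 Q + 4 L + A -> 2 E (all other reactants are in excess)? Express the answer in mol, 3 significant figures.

n(E) = 14.60 mol
n(A) = (1/2) × 14.60 = 7.300 mol

7.30 mol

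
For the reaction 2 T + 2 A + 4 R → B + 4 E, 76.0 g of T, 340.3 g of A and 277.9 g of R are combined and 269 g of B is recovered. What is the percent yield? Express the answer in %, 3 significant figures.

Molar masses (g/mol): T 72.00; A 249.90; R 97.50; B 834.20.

61.1 %

n(T) = 76.00 / 72.00 = 1.056 mol
n(A) = 340.3 / 249.90 = 1.362 mol
n(R) = 277.9 / 97.50 = 2.850 mol
n/ν for T = 1.056/2 = 0.5280
n/ν for A = 1.362/2 = 0.6810
n/ν for R = 2.850/4 = 0.7125
Smallest n/ν is T → limiting reagent.
theoretical n(B) = (1/2) × 1.056 = 0.5280 mol → 440.5 g
% yield = 269 / 440.5 × 100 = 61.07 %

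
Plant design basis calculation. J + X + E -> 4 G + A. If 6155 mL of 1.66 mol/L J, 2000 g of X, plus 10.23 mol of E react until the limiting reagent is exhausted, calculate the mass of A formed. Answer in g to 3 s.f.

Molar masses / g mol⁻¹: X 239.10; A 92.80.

n(J) = 1.66 × 6155/1000 = 10.22 mol
n(X) = 2000 / 239.10 = 8.365 mol
n(E) = 10.23 mol
n/ν for J = 10.22/1 = 10.22
n/ν for X = 8.365/1 = 8.365
n/ν for E = 10.23/1 = 10.23
Smallest n/ν is X → limiting reagent.
n(A) = (1/1) × 8.365 = 8.365 mol
mass = 8.365 × 92.80 = 776.3 g

776 g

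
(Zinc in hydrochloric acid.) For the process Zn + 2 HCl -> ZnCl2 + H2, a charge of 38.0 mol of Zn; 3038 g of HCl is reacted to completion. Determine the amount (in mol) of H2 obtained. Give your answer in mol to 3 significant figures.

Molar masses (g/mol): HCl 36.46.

n(Zn) = 38.00 mol
n(HCl) = 3038 / 36.46 = 83.32 mol
n/ν for Zn = 38.00/1 = 38.00
n/ν for HCl = 83.32/2 = 41.66
Smallest n/ν is Zn → limiting reagent.
n(H2) = (1/1) × 38.00 = 38.00 mol

38.0 mol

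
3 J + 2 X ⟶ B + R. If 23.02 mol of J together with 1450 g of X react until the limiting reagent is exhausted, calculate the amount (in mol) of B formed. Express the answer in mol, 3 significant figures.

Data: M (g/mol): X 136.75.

n(J) = 23.02 mol
n(X) = 1450 / 136.75 = 10.60 mol
n/ν → J: 7.673, X: 5.300; X is limiting.
n(B) = (1/2) × 10.60 = 5.300 mol

5.30 mol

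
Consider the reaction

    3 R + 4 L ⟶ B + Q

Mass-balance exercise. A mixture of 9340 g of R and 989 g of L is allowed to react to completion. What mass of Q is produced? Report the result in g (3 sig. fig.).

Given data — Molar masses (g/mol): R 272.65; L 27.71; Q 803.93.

7170 g

n(R) = 9340 / 272.65 = 34.26 mol
n(L) = 989.0 / 27.71 = 35.69 mol
n/ν for R = 34.26/3 = 11.42
n/ν for L = 35.69/4 = 8.923
Smallest n/ν is L → limiting reagent.
n(Q) = (1/4) × 35.69 = 8.923 mol
mass = 8.923 × 803.93 = 7173 g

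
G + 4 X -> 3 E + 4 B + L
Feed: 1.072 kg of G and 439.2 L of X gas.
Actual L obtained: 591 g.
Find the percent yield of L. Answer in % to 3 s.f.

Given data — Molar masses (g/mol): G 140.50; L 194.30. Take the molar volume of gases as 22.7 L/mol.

n(G) = 1.072×1000 / 140.50 = 7.630 mol
n(X) = 439.2 / 22.7 = 19.35 mol
n/ν for G = 7.630/1 = 7.630
n/ν for X = 19.35/4 = 4.838
Smallest n/ν is X → limiting reagent.
theoretical n(L) = (1/4) × 19.35 = 4.838 mol → 940.0 g
% yield = 591 / 940.0 × 100 = 62.87 %

62.9 %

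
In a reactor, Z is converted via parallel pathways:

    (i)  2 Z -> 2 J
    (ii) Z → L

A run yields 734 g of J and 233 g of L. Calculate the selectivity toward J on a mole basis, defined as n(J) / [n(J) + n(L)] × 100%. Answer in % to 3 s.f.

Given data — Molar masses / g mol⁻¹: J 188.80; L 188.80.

n(J) = 734 / 188.80 = 3.888 mol
n(L) = 233 / 188.80 = 1.234 mol
selectivity = 3.888/(3.888+1.234) × 100 = 75.91 %

75.9 %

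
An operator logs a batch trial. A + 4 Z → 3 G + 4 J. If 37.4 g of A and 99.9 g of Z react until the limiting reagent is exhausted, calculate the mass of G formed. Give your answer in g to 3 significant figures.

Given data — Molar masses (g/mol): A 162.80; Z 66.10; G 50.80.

n(A) = 37.40 / 162.80 = 0.2297 mol
n(Z) = 99.90 / 66.10 = 1.511 mol
n/ν → A: 0.2297, Z: 0.3778; A is limiting.
n(G) = (3/1) × 0.2297 = 0.6891 mol
mass = 0.6891 × 50.80 = 35.01 g

35.0 g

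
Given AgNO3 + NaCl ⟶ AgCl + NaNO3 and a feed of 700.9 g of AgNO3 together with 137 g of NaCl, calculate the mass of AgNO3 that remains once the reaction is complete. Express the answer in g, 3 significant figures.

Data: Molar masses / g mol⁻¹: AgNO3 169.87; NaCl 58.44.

303 g

n(AgNO3) = 700.9 / 169.87 = 4.126 mol
n(NaCl) = 137.0 / 58.44 = 2.344 mol
n/ν for AgNO3 = 4.126/1 = 4.126
n/ν for NaCl = 2.344/1 = 2.344
Smallest n/ν is NaCl → limiting reagent.
AgNO3 consumed = (1/1) × 2.344 = 2.344 mol
AgNO3 remaining = 4.126 − 2.344 = 1.782 mol
mass = 1.782 × 169.87 = 302.7 g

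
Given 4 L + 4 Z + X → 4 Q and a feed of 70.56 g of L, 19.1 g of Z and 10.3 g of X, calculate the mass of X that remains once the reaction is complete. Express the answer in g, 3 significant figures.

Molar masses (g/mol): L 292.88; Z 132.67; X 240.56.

n(L) = 70.56 / 292.88 = 0.2409 mol
n(Z) = 19.10 / 132.67 = 0.1440 mol
n(X) = 10.30 / 240.56 = 0.04282 mol
n/ν for L = 0.2409/4 = 0.06023
n/ν for Z = 0.1440/4 = 0.03600
n/ν for X = 0.04282/1 = 0.04282
Smallest n/ν is Z → limiting reagent.
X consumed = (1/4) × 0.1440 = 0.03600 mol
X remaining = 0.04282 − 0.03600 = 0.006820 mol
mass = 0.006820 × 240.56 = 1.641 g

1.64 g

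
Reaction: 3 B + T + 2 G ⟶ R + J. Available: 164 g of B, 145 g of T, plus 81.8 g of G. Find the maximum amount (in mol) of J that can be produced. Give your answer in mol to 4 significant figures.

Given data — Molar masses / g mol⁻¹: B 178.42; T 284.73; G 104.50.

0.3064 mol

n(B) = 164.0 / 178.42 = 0.9192 mol
n(T) = 145.0 / 284.73 = 0.5093 mol
n(G) = 81.80 / 104.50 = 0.7828 mol
n/ν → B: 0.3064, T: 0.5093, G: 0.3914; B is limiting.
n(J) = (1/3) × 0.9192 = 0.3064 mol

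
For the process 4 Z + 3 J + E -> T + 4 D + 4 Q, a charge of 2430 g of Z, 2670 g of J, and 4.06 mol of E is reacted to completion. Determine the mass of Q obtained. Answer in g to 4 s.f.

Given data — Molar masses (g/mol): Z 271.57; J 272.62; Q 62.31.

n(Z) = 2430 / 271.57 = 8.948 mol
n(J) = 2670 / 272.62 = 9.794 mol
n(E) = 4.060 mol
n/ν for Z = 8.948/4 = 2.237
n/ν for J = 9.794/3 = 3.265
n/ν for E = 4.060/1 = 4.060
Smallest n/ν is Z → limiting reagent.
n(Q) = (4/4) × 8.948 = 8.948 mol
mass = 8.948 × 62.31 = 557.5 g

557.5 g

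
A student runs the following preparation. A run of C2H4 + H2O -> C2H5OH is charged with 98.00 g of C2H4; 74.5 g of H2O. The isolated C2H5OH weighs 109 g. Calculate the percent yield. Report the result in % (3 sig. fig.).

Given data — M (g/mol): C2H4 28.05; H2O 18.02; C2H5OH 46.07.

n(C2H4) = 98.00 / 28.05 = 3.494 mol
n(H2O) = 74.50 / 18.02 = 4.134 mol
n/ν → C2H4: 3.494, H2O: 4.134; C2H4 is limiting.
theoretical n(C2H5OH) = (1/1) × 3.494 = 3.494 mol → 161.0 g
% yield = 109 / 161.0 × 100 = 67.70 %

67.7 %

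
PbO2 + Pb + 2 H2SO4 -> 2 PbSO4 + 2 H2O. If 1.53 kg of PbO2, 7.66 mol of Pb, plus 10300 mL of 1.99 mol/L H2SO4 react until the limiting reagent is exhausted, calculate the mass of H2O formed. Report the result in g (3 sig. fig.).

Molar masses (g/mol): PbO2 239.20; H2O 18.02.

231 g

n(PbO2) = 1.530×1000 / 239.20 = 6.396 mol
n(Pb) = 7.660 mol
n(H2SO4) = 1.99 × 10300/1000 = 20.50 mol
n/ν for PbO2 = 6.396/1 = 6.396
n/ν for Pb = 7.660/1 = 7.660
n/ν for H2SO4 = 20.50/2 = 10.25
Smallest n/ν is PbO2 → limiting reagent.
n(H2O) = (2/1) × 6.396 = 12.79 mol
mass = 12.79 × 18.02 = 230.5 g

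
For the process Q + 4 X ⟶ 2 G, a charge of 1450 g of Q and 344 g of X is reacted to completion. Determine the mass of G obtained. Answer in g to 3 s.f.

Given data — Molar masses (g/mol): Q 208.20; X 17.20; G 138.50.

n(Q) = 1450 / 208.20 = 6.964 mol
n(X) = 344.0 / 17.20 = 20.00 mol
n/ν for Q = 6.964/1 = 6.964
n/ν for X = 20.00/4 = 5.000
Smallest n/ν is X → limiting reagent.
n(G) = (2/4) × 20.00 = 10.00 mol
mass = 10.00 × 138.50 = 1385 g

1390 g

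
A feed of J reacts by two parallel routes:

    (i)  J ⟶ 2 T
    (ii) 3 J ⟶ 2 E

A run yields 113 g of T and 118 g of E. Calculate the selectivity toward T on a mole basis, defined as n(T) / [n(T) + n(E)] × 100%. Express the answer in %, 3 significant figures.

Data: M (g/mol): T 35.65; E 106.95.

74.2 %

n(T) = 113 / 35.65 = 3.170 mol
n(E) = 118 / 106.95 = 1.103 mol
selectivity = 3.170/(3.170+1.103) × 100 = 74.19 %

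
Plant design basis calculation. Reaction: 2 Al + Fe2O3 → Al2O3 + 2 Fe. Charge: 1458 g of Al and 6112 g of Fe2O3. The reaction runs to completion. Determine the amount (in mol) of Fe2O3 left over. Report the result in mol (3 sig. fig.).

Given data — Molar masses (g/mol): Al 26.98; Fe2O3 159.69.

n(Al) = 1458 / 26.98 = 54.04 mol
n(Fe2O3) = 6112 / 159.69 = 38.27 mol
n/ν → Al: 27.02, Fe2O3: 38.27; Al is limiting.
Fe2O3 consumed = (1/2) × 54.04 = 27.02 mol
Fe2O3 remaining = 38.27 − 27.02 = 11.25 mol

11.3 mol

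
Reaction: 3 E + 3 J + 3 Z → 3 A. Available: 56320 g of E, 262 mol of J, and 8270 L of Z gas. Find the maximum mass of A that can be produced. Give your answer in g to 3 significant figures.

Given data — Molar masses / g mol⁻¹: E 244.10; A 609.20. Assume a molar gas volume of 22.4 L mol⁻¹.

n(E) = 56320 / 244.10 = 230.7 mol
n(J) = 262.0 mol
n(Z) = 8270 / 22.4 = 369.2 mol
n/ν for E = 230.7/3 = 76.90
n/ν for J = 262.0/3 = 87.33
n/ν for Z = 369.2/3 = 123.1
Smallest n/ν is E → limiting reagent.
n(A) = (3/3) × 230.7 = 230.7 mol
mass = 230.7 × 609.20 = 140500 g

141000 g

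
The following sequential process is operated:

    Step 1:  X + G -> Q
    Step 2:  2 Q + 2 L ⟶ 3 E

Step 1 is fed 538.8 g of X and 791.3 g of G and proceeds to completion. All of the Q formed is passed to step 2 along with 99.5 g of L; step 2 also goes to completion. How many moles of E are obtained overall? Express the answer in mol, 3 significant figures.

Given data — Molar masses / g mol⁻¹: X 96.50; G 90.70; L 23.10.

6.46 mol

Step 1:
n(X) = 538.8 / 96.50 = 5.583 mol
n(G) = 791.3 / 90.70 = 8.724 mol
n/ν for X = 5.583/1 = 5.583
n/ν for G = 8.724/1 = 8.724
Smallest n/ν is X → limiting reagent.
n(Q) produced = (1/1) × 5.583 = 5.583 mol
Step 2:
n(Q) available = 5.583 mol
n(L) = 99.50 / 23.10 = 4.307 mol
n/ν for Q = 5.583/2 = 2.792
n/ν for L = 4.307/2 = 2.154
Smallest n/ν is L → limiting reagent.
n(E) = (3/2) × 4.307 = 6.461 mol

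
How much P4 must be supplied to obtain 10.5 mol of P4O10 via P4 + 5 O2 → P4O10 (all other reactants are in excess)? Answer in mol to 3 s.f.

10.5 mol

n(P4O10) = 10.50 mol
n(P4) = (1/1) × 10.50 = 10.50 mol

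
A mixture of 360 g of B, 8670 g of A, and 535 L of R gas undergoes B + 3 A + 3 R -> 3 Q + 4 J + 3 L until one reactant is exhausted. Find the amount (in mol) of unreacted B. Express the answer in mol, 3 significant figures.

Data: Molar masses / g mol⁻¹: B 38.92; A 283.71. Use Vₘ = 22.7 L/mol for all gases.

n(B) = 360.0 / 38.92 = 9.250 mol
n(A) = 8670 / 283.71 = 30.56 mol
n(R) = 535.0 / 22.7 = 23.57 mol
n/ν → B: 9.250, A: 10.19, R: 7.857; R is limiting.
B consumed = (1/3) × 23.57 = 7.857 mol
B remaining = 9.250 − 7.857 = 1.393 mol

1.39 mol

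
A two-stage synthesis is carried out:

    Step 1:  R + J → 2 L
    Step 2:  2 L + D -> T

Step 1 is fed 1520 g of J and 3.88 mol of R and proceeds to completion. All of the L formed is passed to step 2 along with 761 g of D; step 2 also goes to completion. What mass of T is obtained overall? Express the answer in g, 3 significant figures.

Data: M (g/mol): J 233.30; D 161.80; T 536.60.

Step 1:
n(J) = 1520 / 233.30 = 6.515 mol
n(R) = 3.880 mol
n/ν for J = 6.515/1 = 6.515
n/ν for R = 3.880/1 = 3.880
Smallest n/ν is R → limiting reagent.
n(L) produced = (2/1) × 3.880 = 7.760 mol
Step 2:
n(L) available = 7.760 mol
n(D) = 761.0 / 161.80 = 4.703 mol
n/ν for L = 7.760/2 = 3.880
n/ν for D = 4.703/1 = 4.703
Smallest n/ν is L → limiting reagent.
n(T) = (1/2) × 7.760 = 3.880 mol
mass = 3.880 × 536.60 = 2082 g

2080 g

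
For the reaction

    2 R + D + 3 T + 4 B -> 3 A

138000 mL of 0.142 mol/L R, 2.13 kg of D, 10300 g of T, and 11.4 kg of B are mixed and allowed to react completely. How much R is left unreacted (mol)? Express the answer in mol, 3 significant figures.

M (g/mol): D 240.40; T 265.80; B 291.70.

n(R) = 0.142 × 138000/1000 = 19.60 mol
n(D) = 2.130×1000 / 240.40 = 8.860 mol
n(T) = 10300 / 265.80 = 38.75 mol
n(B) = 11.40×1000 / 291.70 = 39.08 mol
n/ν → R: 9.800, D: 8.860, T: 12.92, B: 9.770; D is limiting.
R consumed = (2/1) × 8.860 = 17.72 mol
R remaining = 19.60 − 17.72 = 1.880 mol

1.88 mol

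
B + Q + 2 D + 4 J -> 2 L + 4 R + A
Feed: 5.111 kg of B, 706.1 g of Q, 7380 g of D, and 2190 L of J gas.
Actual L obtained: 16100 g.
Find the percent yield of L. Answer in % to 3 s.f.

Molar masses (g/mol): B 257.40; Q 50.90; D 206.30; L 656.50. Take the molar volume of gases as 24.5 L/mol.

n(B) = 5.111×1000 / 257.40 = 19.86 mol
n(Q) = 706.1 / 50.90 = 13.87 mol
n(D) = 7380 / 206.30 = 35.77 mol
n(J) = 2190 / 24.5 = 89.39 mol
n/ν for B = 19.86/1 = 19.86
n/ν for Q = 13.87/1 = 13.87
n/ν for D = 35.77/2 = 17.89
n/ν for J = 89.39/4 = 22.35
Smallest n/ν is Q → limiting reagent.
theoretical n(L) = (2/1) × 13.87 = 27.74 mol → 18210 g
% yield = 16100 / 18210 × 100 = 88.41 %

88.4 %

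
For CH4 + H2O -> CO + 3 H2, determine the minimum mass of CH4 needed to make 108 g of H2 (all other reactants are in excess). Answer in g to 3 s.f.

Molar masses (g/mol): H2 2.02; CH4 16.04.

n(H2) = 108 / 2.02 = 53.47 mol
n(CH4) = (1/3) × 53.47 = 17.82 mol
mass = 17.82 × 16.04 = 285.8 g

286 g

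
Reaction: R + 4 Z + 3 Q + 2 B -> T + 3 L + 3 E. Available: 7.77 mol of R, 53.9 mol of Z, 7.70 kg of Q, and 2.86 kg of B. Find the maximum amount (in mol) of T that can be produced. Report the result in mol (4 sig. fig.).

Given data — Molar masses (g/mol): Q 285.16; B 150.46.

n(R) = 7.770 mol
n(Z) = 53.90 mol
n(Q) = 7.700×1000 / 285.16 = 27.00 mol
n(B) = 2.860×1000 / 150.46 = 19.01 mol
n/ν → R: 7.770, Z: 13.48, Q: 9.000, B: 9.505; R is limiting.
n(T) = (1/1) × 7.770 = 7.770 mol

7.770 mol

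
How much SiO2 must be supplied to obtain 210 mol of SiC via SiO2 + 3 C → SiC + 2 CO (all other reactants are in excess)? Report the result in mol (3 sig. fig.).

n(SiC) = 210.0 mol
n(SiO2) = (1/1) × 210.0 = 210.0 mol

210 mol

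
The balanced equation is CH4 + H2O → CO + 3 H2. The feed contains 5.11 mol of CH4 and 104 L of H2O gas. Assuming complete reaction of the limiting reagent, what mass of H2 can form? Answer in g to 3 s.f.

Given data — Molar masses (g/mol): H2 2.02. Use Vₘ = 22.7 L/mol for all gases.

27.8 g

n(CH4) = 5.110 mol
n(H2O) = 104.0 / 22.7 = 4.581 mol
n/ν → CH4: 5.110, H2O: 4.581; H2O is limiting.
n(H2) = (3/1) × 4.581 = 13.74 mol
mass = 13.74 × 2.02 = 27.75 g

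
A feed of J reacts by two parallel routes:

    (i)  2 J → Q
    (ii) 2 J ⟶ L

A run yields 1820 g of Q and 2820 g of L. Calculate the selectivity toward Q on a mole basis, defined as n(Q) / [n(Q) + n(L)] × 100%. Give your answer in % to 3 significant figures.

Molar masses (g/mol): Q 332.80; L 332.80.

39.2 %

n(Q) = 1820 / 332.80 = 5.469 mol
n(L) = 2820 / 332.80 = 8.474 mol
selectivity = 5.469/(5.469+8.474) × 100 = 39.22 %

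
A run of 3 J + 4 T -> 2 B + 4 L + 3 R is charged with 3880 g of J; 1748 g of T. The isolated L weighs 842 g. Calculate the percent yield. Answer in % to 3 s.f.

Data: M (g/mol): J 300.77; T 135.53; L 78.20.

n(J) = 3880 / 300.77 = 12.90 mol
n(T) = 1748 / 135.53 = 12.90 mol
n/ν → J: 4.300, T: 3.225; T is limiting.
theoretical n(L) = (4/4) × 12.90 = 12.90 mol → 1009 g
% yield = 842 / 1009 × 100 = 83.45 %

83.5 %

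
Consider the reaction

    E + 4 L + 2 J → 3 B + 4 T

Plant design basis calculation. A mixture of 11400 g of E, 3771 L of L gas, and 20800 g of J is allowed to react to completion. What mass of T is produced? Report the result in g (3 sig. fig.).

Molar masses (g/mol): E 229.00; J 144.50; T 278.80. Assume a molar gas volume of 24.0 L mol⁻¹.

43800 g

n(E) = 11400 / 229.00 = 49.78 mol
n(L) = 3771 / 24.0 = 157.1 mol
n(J) = 20800 / 144.50 = 143.9 mol
n/ν for E = 49.78/1 = 49.78
n/ν for L = 157.1/4 = 39.28
n/ν for J = 143.9/2 = 71.95
Smallest n/ν is L → limiting reagent.
n(T) = (4/4) × 157.1 = 157.1 mol
mass = 157.1 × 278.80 = 43800 g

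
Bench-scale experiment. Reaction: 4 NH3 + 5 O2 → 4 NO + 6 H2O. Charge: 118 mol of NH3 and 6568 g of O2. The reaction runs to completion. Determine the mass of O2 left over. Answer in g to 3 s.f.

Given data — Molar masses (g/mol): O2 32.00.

1850 g

n(NH3) = 118.0 mol
n(O2) = 6568 / 32.00 = 205.3 mol
n/ν for NH3 = 118.0/4 = 29.50
n/ν for O2 = 205.3/5 = 41.06
Smallest n/ν is NH3 → limiting reagent.
O2 consumed = (5/4) × 118.0 = 147.5 mol
O2 remaining = 205.3 − 147.5 = 57.80 mol
mass = 57.80 × 32.00 = 1850 g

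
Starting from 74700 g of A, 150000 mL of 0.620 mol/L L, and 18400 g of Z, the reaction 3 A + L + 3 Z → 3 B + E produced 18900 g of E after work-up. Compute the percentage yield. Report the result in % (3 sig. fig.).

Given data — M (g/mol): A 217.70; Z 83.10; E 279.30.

91.7 %

n(A) = 74700 / 217.70 = 343.1 mol
n(L) = 0.620 × 150000/1000 = 93.00 mol
n(Z) = 18400 / 83.10 = 221.4 mol
n/ν for A = 343.1/3 = 114.4
n/ν for L = 93.00/1 = 93.00
n/ν for Z = 221.4/3 = 73.80
Smallest n/ν is Z → limiting reagent.
theoretical n(E) = (1/3) × 221.4 = 73.80 mol → 20610 g
% yield = 18900 / 20610 × 100 = 91.70 %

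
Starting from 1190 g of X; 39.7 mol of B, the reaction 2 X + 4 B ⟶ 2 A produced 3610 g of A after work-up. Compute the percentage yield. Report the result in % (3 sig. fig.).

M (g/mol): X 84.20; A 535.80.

n(X) = 1190 / 84.20 = 14.13 mol
n(B) = 39.70 mol
n/ν → X: 7.065, B: 9.925; X is limiting.
theoretical n(A) = (2/2) × 14.13 = 14.13 mol → 7571 g
% yield = 3610 / 7571 × 100 = 47.68 %

47.7 %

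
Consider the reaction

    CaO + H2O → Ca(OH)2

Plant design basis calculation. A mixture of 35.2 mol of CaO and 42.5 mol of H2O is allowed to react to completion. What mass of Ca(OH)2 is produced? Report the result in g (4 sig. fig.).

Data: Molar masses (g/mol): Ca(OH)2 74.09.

n(CaO) = 35.20 mol
n(H2O) = 42.50 mol
n/ν for CaO = 35.20/1 = 35.20
n/ν for H2O = 42.50/1 = 42.50
Smallest n/ν is CaO → limiting reagent.
n(Ca(OH)2) = (1/1) × 35.20 = 35.20 mol
mass = 35.20 × 74.09 = 2608 g

2608 g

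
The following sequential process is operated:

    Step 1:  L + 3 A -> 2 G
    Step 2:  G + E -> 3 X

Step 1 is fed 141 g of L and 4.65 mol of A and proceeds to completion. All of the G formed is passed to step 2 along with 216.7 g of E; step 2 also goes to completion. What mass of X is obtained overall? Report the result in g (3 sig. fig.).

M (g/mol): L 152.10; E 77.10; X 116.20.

646 g

Step 1:
n(L) = 141.0 / 152.10 = 0.9270 mol
n(A) = 4.650 mol
n/ν for L = 0.9270/1 = 0.9270
n/ν for A = 4.650/3 = 1.550
Smallest n/ν is L → limiting reagent.
n(G) produced = (2/1) × 0.9270 = 1.854 mol
Step 2:
n(G) available = 1.854 mol
n(E) = 216.7 / 77.10 = 2.811 mol
n/ν for G = 1.854/1 = 1.854
n/ν for E = 2.811/1 = 2.811
Smallest n/ν is G → limiting reagent.
n(X) = (3/1) × 1.854 = 5.562 mol
mass = 5.562 × 116.20 = 646.3 g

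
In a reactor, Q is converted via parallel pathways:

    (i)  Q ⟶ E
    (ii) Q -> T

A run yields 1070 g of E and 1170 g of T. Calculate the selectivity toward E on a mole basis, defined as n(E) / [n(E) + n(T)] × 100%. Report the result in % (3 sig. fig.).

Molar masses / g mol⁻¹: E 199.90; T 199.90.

n(E) = 1070 / 199.90 = 5.353 mol
n(T) = 1170 / 199.90 = 5.853 mol
selectivity = 5.353/(5.353+5.853) × 100 = 47.77 %

47.8 %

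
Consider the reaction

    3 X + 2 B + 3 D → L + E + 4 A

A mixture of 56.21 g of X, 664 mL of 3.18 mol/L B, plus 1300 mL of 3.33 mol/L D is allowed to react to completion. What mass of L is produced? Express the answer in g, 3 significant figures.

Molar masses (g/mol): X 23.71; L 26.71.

21.1 g

n(X) = 56.21 / 23.71 = 2.371 mol
n(B) = 3.18 × 664.0/1000 = 2.112 mol
n(D) = 3.33 × 1300/1000 = 4.329 mol
n/ν for X = 2.371/3 = 0.7903
n/ν for B = 2.112/2 = 1.056
n/ν for D = 4.329/3 = 1.443
Smallest n/ν is X → limiting reagent.
n(L) = (1/3) × 2.371 = 0.7903 mol
mass = 0.7903 × 26.71 = 21.11 g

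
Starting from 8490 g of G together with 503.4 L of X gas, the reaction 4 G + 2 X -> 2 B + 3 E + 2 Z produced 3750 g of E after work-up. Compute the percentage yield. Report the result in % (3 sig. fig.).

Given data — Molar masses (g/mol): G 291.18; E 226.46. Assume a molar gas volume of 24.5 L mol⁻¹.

75.7 %

n(G) = 8490 / 291.18 = 29.16 mol
n(X) = 503.4 / 24.5 = 20.55 mol
n/ν → G: 7.290, X: 10.28; G is limiting.
theoretical n(E) = (3/4) × 29.16 = 21.87 mol → 4953 g
% yield = 3750 / 4953 × 100 = 75.71 %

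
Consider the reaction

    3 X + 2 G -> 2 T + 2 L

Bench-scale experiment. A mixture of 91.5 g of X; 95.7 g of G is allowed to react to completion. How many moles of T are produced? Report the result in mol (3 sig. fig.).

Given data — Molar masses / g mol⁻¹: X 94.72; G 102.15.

0.644 mol

n(X) = 91.50 / 94.72 = 0.9660 mol
n(G) = 95.70 / 102.15 = 0.9369 mol
n/ν for X = 0.9660/3 = 0.3220
n/ν for G = 0.9369/2 = 0.4685
Smallest n/ν is X → limiting reagent.
n(T) = (2/3) × 0.9660 = 0.6440 mol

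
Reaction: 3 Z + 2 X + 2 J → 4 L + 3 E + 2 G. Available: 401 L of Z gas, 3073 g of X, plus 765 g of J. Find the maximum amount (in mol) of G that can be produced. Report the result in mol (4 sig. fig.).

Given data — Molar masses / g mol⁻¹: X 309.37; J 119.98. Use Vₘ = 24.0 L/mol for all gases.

6.376 mol

n(Z) = 401.0 / 24.0 = 16.71 mol
n(X) = 3073 / 309.37 = 9.933 mol
n(J) = 765.0 / 119.98 = 6.376 mol
n/ν for Z = 16.71/3 = 5.570
n/ν for X = 9.933/2 = 4.967
n/ν for J = 6.376/2 = 3.188
Smallest n/ν is J → limiting reagent.
n(G) = (2/2) × 6.376 = 6.376 mol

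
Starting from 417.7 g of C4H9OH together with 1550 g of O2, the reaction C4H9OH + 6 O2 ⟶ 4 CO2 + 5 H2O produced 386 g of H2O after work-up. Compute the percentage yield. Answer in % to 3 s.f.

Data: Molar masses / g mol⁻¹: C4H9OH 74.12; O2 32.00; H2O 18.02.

76.0 %

n(C4H9OH) = 417.7 / 74.12 = 5.635 mol
n(O2) = 1550 / 32.00 = 48.44 mol
n/ν for C4H9OH = 5.635/1 = 5.635
n/ν for O2 = 48.44/6 = 8.073
Smallest n/ν is C4H9OH → limiting reagent.
theoretical n(H2O) = (5/1) × 5.635 = 28.18 mol → 507.8 g
% yield = 386 / 507.8 × 100 = 76.01 %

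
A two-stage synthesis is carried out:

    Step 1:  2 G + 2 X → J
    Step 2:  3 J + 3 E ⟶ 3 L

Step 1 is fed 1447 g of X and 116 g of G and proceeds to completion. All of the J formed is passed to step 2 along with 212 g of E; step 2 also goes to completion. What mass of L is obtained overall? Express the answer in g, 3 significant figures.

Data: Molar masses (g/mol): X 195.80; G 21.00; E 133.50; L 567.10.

Step 1:
n(X) = 1447 / 195.80 = 7.390 mol
n(G) = 116.0 / 21.00 = 5.524 mol
n/ν → X: 3.695, G: 2.762; G is limiting.
n(J) produced = (1/2) × 5.524 = 2.762 mol
Step 2:
n(J) available = 2.762 mol
n(E) = 212.0 / 133.50 = 1.588 mol
n/ν → J: 0.9207, E: 0.5293; E is limiting.
n(L) = (3/3) × 1.588 = 1.588 mol
mass = 1.588 × 567.10 = 900.6 g

901 g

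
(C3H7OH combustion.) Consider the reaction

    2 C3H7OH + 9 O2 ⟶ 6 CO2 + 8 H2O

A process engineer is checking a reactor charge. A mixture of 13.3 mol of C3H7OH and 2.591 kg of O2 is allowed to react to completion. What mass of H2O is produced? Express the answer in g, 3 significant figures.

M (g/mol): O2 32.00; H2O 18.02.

959 g

n(C3H7OH) = 13.30 mol
n(O2) = 2.591×1000 / 32.00 = 80.97 mol
n/ν → C3H7OH: 6.650, O2: 8.997; C3H7OH is limiting.
n(H2O) = (8/2) × 13.30 = 53.20 mol
mass = 53.20 × 18.02 = 958.7 g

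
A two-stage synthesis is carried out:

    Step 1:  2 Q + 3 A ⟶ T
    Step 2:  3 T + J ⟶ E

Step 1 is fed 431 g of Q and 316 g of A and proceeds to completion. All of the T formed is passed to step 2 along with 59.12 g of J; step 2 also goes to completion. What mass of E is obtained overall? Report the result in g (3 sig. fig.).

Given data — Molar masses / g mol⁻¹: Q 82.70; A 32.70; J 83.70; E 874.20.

617 g

Step 1:
n(Q) = 431.0 / 82.70 = 5.212 mol
n(A) = 316.0 / 32.70 = 9.664 mol
n/ν for Q = 5.212/2 = 2.606
n/ν for A = 9.664/3 = 3.221
Smallest n/ν is Q → limiting reagent.
n(T) produced = (1/2) × 5.212 = 2.606 mol
Step 2:
n(T) available = 2.606 mol
n(J) = 59.12 / 83.70 = 0.7063 mol
n/ν for T = 2.606/3 = 0.8687
n/ν for J = 0.7063/1 = 0.7063
Smallest n/ν is J → limiting reagent.
n(E) = (1/1) × 0.7063 = 0.7063 mol
mass = 0.7063 × 874.20 = 617.4 g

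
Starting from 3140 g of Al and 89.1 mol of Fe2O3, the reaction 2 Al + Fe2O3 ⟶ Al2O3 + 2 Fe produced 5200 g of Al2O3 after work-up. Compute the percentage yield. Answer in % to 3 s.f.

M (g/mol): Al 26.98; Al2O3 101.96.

87.6 %

n(Al) = 3140 / 26.98 = 116.4 mol
n(Fe2O3) = 89.10 mol
n/ν for Al = 116.4/2 = 58.20
n/ν for Fe2O3 = 89.10/1 = 89.10
Smallest n/ν is Al → limiting reagent.
theoretical n(Al2O3) = (1/2) × 116.4 = 58.20 mol → 5934 g
% yield = 5200 / 5934 × 100 = 87.63 %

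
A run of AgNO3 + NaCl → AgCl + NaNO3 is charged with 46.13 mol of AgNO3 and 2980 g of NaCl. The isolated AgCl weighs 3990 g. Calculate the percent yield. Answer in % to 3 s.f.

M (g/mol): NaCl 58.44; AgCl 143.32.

n(AgNO3) = 46.13 mol
n(NaCl) = 2980 / 58.44 = 50.99 mol
n/ν for AgNO3 = 46.13/1 = 46.13
n/ν for NaCl = 50.99/1 = 50.99
Smallest n/ν is AgNO3 → limiting reagent.
theoretical n(AgCl) = (1/1) × 46.13 = 46.13 mol → 6611 g
% yield = 3990 / 6611 × 100 = 60.35 %

60.4 %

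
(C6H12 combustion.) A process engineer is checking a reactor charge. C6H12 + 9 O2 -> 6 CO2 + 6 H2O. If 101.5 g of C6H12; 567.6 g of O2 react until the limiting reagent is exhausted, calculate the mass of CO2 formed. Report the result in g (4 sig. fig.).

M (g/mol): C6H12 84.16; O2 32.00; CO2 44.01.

318.5 g

n(C6H12) = 101.5 / 84.16 = 1.206 mol
n(O2) = 567.6 / 32.00 = 17.74 mol
n/ν for C6H12 = 1.206/1 = 1.206
n/ν for O2 = 17.74/9 = 1.971
Smallest n/ν is C6H12 → limiting reagent.
n(CO2) = (6/1) × 1.206 = 7.236 mol
mass = 7.236 × 44.01 = 318.5 g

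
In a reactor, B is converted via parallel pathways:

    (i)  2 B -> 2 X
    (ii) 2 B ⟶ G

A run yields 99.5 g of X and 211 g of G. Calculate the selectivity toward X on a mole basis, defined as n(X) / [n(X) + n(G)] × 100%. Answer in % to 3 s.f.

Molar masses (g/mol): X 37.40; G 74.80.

48.5 %

n(X) = 99.5 / 37.40 = 2.660 mol
n(G) = 211 / 74.80 = 2.821 mol
selectivity = 2.660/(2.660+2.821) × 100 = 48.53 %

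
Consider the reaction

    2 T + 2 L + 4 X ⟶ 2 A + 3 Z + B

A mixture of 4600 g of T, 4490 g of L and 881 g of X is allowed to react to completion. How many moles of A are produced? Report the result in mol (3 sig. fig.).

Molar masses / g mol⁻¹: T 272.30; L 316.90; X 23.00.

14.2 mol

n(T) = 4600 / 272.30 = 16.89 mol
n(L) = 4490 / 316.90 = 14.17 mol
n(X) = 881.0 / 23.00 = 38.30 mol
n/ν → T: 8.445, L: 7.085, X: 9.575; L is limiting.
n(A) = (2/2) × 14.17 = 14.17 mol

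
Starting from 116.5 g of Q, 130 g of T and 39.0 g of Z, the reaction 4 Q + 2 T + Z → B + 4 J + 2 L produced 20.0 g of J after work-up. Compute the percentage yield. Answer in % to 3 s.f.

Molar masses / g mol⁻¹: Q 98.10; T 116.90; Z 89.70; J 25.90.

65.0 %

n(Q) = 116.5 / 98.10 = 1.188 mol
n(T) = 130.0 / 116.90 = 1.112 mol
n(Z) = 39.00 / 89.70 = 0.4348 mol
n/ν → Q: 0.2970, T: 0.5560, Z: 0.4348; Q is limiting.
theoretical n(J) = (4/4) × 1.188 = 1.188 mol → 30.77 g
% yield = 20.0 / 30.77 × 100 = 65.00 %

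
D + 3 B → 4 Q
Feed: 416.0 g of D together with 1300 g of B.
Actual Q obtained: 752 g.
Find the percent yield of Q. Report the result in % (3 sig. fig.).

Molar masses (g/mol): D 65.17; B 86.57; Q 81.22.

n(D) = 416.0 / 65.17 = 6.383 mol
n(B) = 1300 / 86.57 = 15.02 mol
n/ν for D = 6.383/1 = 6.383
n/ν for B = 15.02/3 = 5.007
Smallest n/ν is B → limiting reagent.
theoretical n(Q) = (4/3) × 15.02 = 20.03 mol → 1627 g
% yield = 752 / 1627 × 100 = 46.22 %

46.2 %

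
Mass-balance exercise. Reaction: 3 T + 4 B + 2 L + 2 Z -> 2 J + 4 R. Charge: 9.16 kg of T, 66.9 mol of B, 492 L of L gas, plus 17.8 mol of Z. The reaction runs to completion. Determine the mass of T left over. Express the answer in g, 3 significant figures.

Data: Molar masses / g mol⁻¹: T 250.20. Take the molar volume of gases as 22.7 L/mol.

n(T) = 9.160×1000 / 250.20 = 36.61 mol
n(B) = 66.90 mol
n(L) = 492.0 / 22.7 = 21.67 mol
n(Z) = 17.80 mol
n/ν for T = 36.61/3 = 12.20
n/ν for B = 66.90/4 = 16.73
n/ν for L = 21.67/2 = 10.84
n/ν for Z = 17.80/2 = 8.900
Smallest n/ν is Z → limiting reagent.
T consumed = (3/2) × 17.80 = 26.70 mol
T remaining = 36.61 − 26.70 = 9.910 mol
mass = 9.910 × 250.20 = 2479 g

2480 g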